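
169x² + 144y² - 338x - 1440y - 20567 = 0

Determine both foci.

Group the x- and y-terms: 169(x² - 2x) + 144(y² - 10y) = 20567
Completing the square gives 169(x - 1)² + 144(y - 5)² = 20567 + 169 + 3600 = 24336.
Divide through by 24336 to get (x - 1)²/144 + (y - 5)²/169 = 1.
Ellipse, center (1, 5), major axis vertical; a² = 169, b² = 144.
c² = a² - b² = 169 - 144 = 25, so c = 5.
Foci lie on the vertical axis through the center: (h, k ± c).

(1, 0) and (1, 10)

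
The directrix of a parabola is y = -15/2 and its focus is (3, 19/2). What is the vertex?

The vertex is the midpoint between the focus and the directrix along the axis of symmetry.
Axis is vertical (directrix is horizontal). Vertex y-coordinate = (19/2 + (-15/2))/2 = 1; x-coordinate = 3.

(3, 1)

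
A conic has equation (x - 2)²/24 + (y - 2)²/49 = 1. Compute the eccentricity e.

e = 5/7

Center (2, 2). The larger denominator 49 sits under the y-term, so the major axis is vertical; a² = 49, b² = 24.
c² = a² - b² = 25, so c = 5.
e = c/a = 5/7.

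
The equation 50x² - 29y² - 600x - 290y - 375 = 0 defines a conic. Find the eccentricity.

Group: 50(x² - 12x) -29(y² + 10y) = 375
Complete the square: 50(x - 6)² -29(y + 5)² = 375 + 1800 - 725 = 1450
Dividing both sides by 1450: (x - 6)²/29 - (y + 5)²/50 = 1
Hyperbola, center (6, -5), transverse axis horizontal; a² = 29, b² = 50.
c² = a² + b² = 79, so c = √79.
e = c/a = √79/√29 = √2291/29.

e = √2291/29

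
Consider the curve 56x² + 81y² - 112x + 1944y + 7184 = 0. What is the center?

(1, -12)

Collect terms: 56(x² - 2x) + 81(y² + 24y) = -7184
Complete the square: 56(x - 1)² + 81(y + 12)² = -7184 + 56 + 11664 = 4536
Divide by 4536: (x - 1)²/81 + (y + 12)²/56 = 1
Ellipse with center (1, -12).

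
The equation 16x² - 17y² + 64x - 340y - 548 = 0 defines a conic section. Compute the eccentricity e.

e = √33/4

Collect terms: 16(x² + 4x) -17(y² + 20y) = 548
Completing the square gives 16(x + 2)² -17(y + 10)² = 548 + 64 - 1700 = -1088.
Dividing both sides by -1088: (y + 10)²/64 - (x + 2)²/68 = 1
Hyperbola, center (-2, -10), transverse axis vertical; a² = 64, b² = 68.
c² = a² + b² = 132, so c = 2√33.
e = c/a = 2√33/8 = √33/4.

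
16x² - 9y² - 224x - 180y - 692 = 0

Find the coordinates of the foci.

(-3, -10) and (17, -10)

Group the x- and y-terms: 16(x² - 14x) -9(y² + 20y) = 692
16(x - 7)² -9(y + 10)² = 692 + 784 - 900 = 576
Dividing both sides by 576: (x - 7)²/36 - (y + 10)²/64 = 1
Hyperbola, center (7, -10), transverse axis horizontal; a² = 36, b² = 64.
c² = a² + b² = 36 + 64 = 100, so c = 10.
Foci lie on the horizontal axis through the center: (h ± c, k).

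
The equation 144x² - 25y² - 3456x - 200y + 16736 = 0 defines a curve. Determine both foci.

(-1, -4) and (25, -4)

Group the x- and y-terms: 144(x² - 24x) -25(y² + 8y) = -16736
144(x - 12)² -25(y + 4)² = -16736 + 20736 - 400 = 3600
Divide by 3600: (x - 12)²/25 - (y + 4)²/144 = 1
Hyperbola, center (12, -4), transverse axis horizontal; a² = 25, b² = 144.
c² = a² + b² = 25 + 144 = 169, so c = 13.
Foci lie on the horizontal axis through the center: (h ± c, k).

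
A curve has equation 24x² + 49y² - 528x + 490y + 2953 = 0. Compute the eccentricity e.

e = 5/7

24(x² - 22x) + 49(y² + 10y) = -2953
Complete the square in x and y: 24(x - 11)² + 49(y + 5)² = -2953 + 2904 + 1225 = 1176
Dividing both sides by 1176: (x - 11)²/49 + (y + 5)²/24 = 1
Ellipse, center (11, -5), major axis horizontal; a² = 49, b² = 24.
c² = a² - b² = 25, so c = 5.
e = c/a = 5/7.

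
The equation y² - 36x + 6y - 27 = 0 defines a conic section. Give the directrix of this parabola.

Only y is squared. Complete the square in y: (y + 3)² = 36(x + 1).
Vertex (-1, -3); 4p = 36 so p = 9. Opens right.
Directrix is the vertical line x = h − p = -1 − (9) = -10.

x = -10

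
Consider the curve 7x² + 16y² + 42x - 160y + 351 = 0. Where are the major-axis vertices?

(-7, 5) and (1, 5)

7(x² + 6x) + 16(y² - 10y) = -351
Complete the square in x and y: 7(x + 3)² + 16(y - 5)² = -351 + 63 + 400 = 112
Dividing both sides by 112: (x + 3)²/16 + (y - 5)²/7 = 1
Ellipse, center (-3, 5), major axis horizontal; a² = 16, b² = 7.
a = 4. Vertices at (h ± a, k).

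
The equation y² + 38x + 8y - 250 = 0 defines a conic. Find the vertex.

Only y is squared. Complete the square in y: (y + 4)² = -38(x - 7).
Vertex (7, -4); 4p = -38 so p = -19/2. Opens left.

(7, -4)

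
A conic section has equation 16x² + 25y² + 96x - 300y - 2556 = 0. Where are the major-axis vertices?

(-18, 6) and (12, 6)

Group the x- and y-terms: 16(x² + 6x) + 25(y² - 12y) = 2556
Completing the square gives 16(x + 3)² + 25(y - 6)² = 2556 + 144 + 900 = 3600.
Divide through by 3600 to get (x + 3)²/225 + (y - 6)²/144 = 1.
Ellipse, center (-3, 6), major axis horizontal; a² = 225, b² = 144.
a = 15. Vertices at (h ± a, k).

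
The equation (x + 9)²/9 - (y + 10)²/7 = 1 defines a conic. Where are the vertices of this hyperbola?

Center (-9, -10). The positive term is the x-term, so the transverse axis is horizontal; a² = 9, b² = 7.
a = 3. Vertices at (h ± a, k).

(-12, -10) and (-6, -10)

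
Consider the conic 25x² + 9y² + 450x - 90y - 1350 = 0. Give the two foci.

(-9, -11) and (-9, 21)

25(x² + 18x) + 9(y² - 10y) = 1350
Complete the square in x and y: 25(x + 9)² + 9(y - 5)² = 1350 + 2025 + 225 = 3600
Dividing both sides by 3600: (x + 9)²/144 + (y - 5)²/400 = 1
Ellipse, center (-9, 5), major axis vertical; a² = 400, b² = 144.
c² = a² - b² = 400 - 144 = 256, so c = 16.
Foci lie on the vertical axis through the center: (h, k ± c).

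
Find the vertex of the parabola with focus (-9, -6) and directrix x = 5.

(-2, -6)

The vertex is the midpoint between the focus and the directrix along the axis of symmetry.
Axis is horizontal (directrix is vertical). Vertex x-coordinate = (-9 + 5)/2 = -2; y-coordinate = -6.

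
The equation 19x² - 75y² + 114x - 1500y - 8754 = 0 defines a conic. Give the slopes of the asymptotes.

√57/15 and -√57/15

Group: 19(x² + 6x) -75(y² + 20y) = 8754
19(x + 3)² -75(y + 10)² = 8754 + 171 - 7500 = 1425
Dividing both sides by 1425: (x + 3)²/75 - (y + 10)²/19 = 1
Hyperbola, center (-3, -10), transverse axis horizontal; a² = 75, b² = 19.
For a horizontal hyperbola the asymptotes have slope ±b/a.
Here that is ±√19/5√3 = ±√57/15.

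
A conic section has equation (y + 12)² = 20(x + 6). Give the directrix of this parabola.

x = -11

Vertex (-6, -12); 4p = 20 so p = 5. Opens right.
Directrix is the vertical line x = h − p = -6 − (5) = -11.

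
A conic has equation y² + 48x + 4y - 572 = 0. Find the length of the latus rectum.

48

Only y is squared. Complete the square in y: (y + 2)² = -48(x - 12).
Vertex (12, -2); 4p = -48 so p = -12. Opens left.
Latus rectum length = |4p| = 48.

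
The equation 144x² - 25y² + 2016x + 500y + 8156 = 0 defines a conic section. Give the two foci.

Rearranging, 144(x² + 14x) -25(y² - 20y) = -8156.
Completing the square gives 144(x + 7)² -25(y - 10)² = -8156 + 7056 - 2500 = -3600.
Dividing both sides by -3600: (y - 10)²/144 - (x + 7)²/25 = 1
Hyperbola, center (-7, 10), transverse axis vertical; a² = 144, b² = 25.
c² = a² + b² = 144 + 25 = 169, so c = 13.
Foci lie on the vertical axis through the center: (h, k ± c).

(-7, -3) and (-7, 23)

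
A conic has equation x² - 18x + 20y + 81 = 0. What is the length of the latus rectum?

20

Only x is squared. Complete the square in x: (x - 9)² = -20y.
Vertex (9, 0); 4p = -20 so p = -5. Opens down.
Latus rectum length = |4p| = 20.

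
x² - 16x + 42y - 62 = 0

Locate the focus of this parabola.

Only x is squared. Complete the square in x: (x - 8)² = -42(y - 3).
Vertex (8, 3); 4p = -42 so p = -21/2. Opens down.
Focus is p units from the vertex along the axis: (h, k + p).

(8, -15/2)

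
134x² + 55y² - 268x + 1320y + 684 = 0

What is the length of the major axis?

2√134

134(x² - 2x) + 55(y² + 24y) = -684
Complete the square in x and y: 134(x - 1)² + 55(y + 12)² = -684 + 134 + 7920 = 7370
Dividing both sides by 7370: (x - 1)²/55 + (y + 12)²/134 = 1
Ellipse, center (1, -12), major axis vertical; a² = 134, b² = 55.
a² = 134 so a = √134; the major axis has length 2a = 2√134.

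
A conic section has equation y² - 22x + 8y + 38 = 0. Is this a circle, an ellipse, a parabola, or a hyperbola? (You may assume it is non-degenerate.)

parabola

No xy term. Coefficients of x² and y² are A = 0, C = 1.
Exactly one squared variable ⇒ parabola.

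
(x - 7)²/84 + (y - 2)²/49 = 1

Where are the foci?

(7 - √35, 2) and (7 + √35, 2)

Center (7, 2). The larger denominator 84 sits under the x-term, so the major axis is horizontal; a² = 84, b² = 49.
c² = a² - b² = 84 - 49 = 35, so c = √35.
Foci lie on the horizontal axis through the center: (h ± c, k).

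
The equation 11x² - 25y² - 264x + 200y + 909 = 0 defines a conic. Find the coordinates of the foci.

(6, 4) and (18, 4)

11(x² - 24x) -25(y² - 8y) = -909
Completing the square gives 11(x - 12)² -25(y - 4)² = -909 + 1584 - 400 = 275.
Divide by 275: (x - 12)²/25 - (y - 4)²/11 = 1
Hyperbola, center (12, 4), transverse axis horizontal; a² = 25, b² = 11.
c² = a² + b² = 25 + 11 = 36, so c = 6.
Foci lie on the horizontal axis through the center: (h ± c, k).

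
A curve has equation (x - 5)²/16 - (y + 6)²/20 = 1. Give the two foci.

Center (5, -6). The positive term is the x-term, so the transverse axis is horizontal; a² = 16, b² = 20.
c² = a² + b² = 16 + 20 = 36, so c = 6.
Foci lie on the horizontal axis through the center: (h ± c, k).

(-1, -6) and (11, -6)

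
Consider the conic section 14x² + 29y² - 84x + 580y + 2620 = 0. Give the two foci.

Group: 14(x² - 6x) + 29(y² + 20y) = -2620
14(x - 3)² + 29(y + 10)² = -2620 + 126 + 2900 = 406
Divide by 406: (x - 3)²/29 + (y + 10)²/14 = 1
Ellipse, center (3, -10), major axis horizontal; a² = 29, b² = 14.
c² = a² - b² = 29 - 14 = 15, so c = √15.
Foci lie on the horizontal axis through the center: (h ± c, k).

(3 - √15, -10) and (3 + √15, -10)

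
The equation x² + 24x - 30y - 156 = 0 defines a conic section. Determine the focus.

Only x is squared. Complete the square in x: (x + 12)² = 30(y + 10).
Vertex (-12, -10); 4p = 30 so p = 15/2. Opens up.
Focus is p units from the vertex along the axis: (h, k + p).

(-12, -5/2)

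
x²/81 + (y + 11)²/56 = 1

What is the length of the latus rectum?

Center (0, -11). The larger denominator 81 sits under the x-term, so the major axis is horizontal; a² = 81, b² = 56.
Latus rectum length = 2b²/a = 2·56/9 = 112/9.

112/9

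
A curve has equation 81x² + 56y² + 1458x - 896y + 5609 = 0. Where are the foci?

Group: 81(x² + 18x) + 56(y² - 16y) = -5609
Complete the square in x and y: 81(x + 9)² + 56(y - 8)² = -5609 + 6561 + 3584 = 4536
Dividing both sides by 4536: (x + 9)²/56 + (y - 8)²/81 = 1
Ellipse, center (-9, 8), major axis vertical; a² = 81, b² = 56.
c² = a² - b² = 81 - 56 = 25, so c = 5.
Foci lie on the vertical axis through the center: (h, k ± c).

(-9, 3) and (-9, 13)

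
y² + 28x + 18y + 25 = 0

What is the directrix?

x = 9

Only y is squared. Complete the square in y: (y + 9)² = -28(x - 2).
Vertex (2, -9); 4p = -28 so p = -7. Opens left.
Directrix is the vertical line x = h − p = 2 − (-7) = 9.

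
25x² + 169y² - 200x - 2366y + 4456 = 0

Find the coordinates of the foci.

Rearranging, 25(x² - 8x) + 169(y² - 14y) = -4456.
Complete the square in x and y: 25(x - 4)² + 169(y - 7)² = -4456 + 400 + 8281 = 4225
Dividing both sides by 4225: (x - 4)²/169 + (y - 7)²/25 = 1
Ellipse, center (4, 7), major axis horizontal; a² = 169, b² = 25.
c² = a² - b² = 169 - 25 = 144, so c = 12.
Foci lie on the horizontal axis through the center: (h ± c, k).

(-8, 7) and (16, 7)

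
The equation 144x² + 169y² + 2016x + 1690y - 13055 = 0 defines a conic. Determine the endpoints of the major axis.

(-20, -5) and (6, -5)

144(x² + 14x) + 169(y² + 10y) = 13055
Complete the square: 144(x + 7)² + 169(y + 5)² = 13055 + 7056 + 4225 = 24336
Divide by 24336: (x + 7)²/169 + (y + 5)²/144 = 1
Ellipse, center (-7, -5), major axis horizontal; a² = 169, b² = 144.
a = 13. Vertices at (h ± a, k).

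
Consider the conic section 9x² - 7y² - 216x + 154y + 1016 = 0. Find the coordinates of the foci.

(12, -1) and (12, 23)

9(x² - 24x) -7(y² - 22y) = -1016
Complete the square: 9(x - 12)² -7(y - 11)² = -1016 + 1296 - 847 = -567
Divide by -567: (y - 11)²/81 - (x - 12)²/63 = 1
Hyperbola, center (12, 11), transverse axis vertical; a² = 81, b² = 63.
c² = a² + b² = 81 + 63 = 144, so c = 12.
Foci lie on the vertical axis through the center: (h, k ± c).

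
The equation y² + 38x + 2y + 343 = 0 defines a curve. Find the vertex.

(-9, -1)

Only y is squared. Complete the square in y: (y + 1)² = -38(x + 9).
Vertex (-9, -1); 4p = -38 so p = -19/2. Opens left.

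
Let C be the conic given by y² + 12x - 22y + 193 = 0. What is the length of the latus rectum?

12

Only y is squared. Complete the square in y: (y - 11)² = -12(x + 6).
Vertex (-6, 11); 4p = -12 so p = -3. Opens left.
Latus rectum length = |4p| = 12.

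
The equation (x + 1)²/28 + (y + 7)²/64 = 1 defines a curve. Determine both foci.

Center (-1, -7). The larger denominator 64 sits under the y-term, so the major axis is vertical; a² = 64, b² = 28.
c² = a² - b² = 64 - 28 = 36, so c = 6.
Foci lie on the vertical axis through the center: (h, k ± c).

(-1, -13) and (-1, -1)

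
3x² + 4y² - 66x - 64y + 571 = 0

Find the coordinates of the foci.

(9, 8) and (13, 8)

Rearranging, 3(x² - 22x) + 4(y² - 16y) = -571.
Complete the square in x and y: 3(x - 11)² + 4(y - 8)² = -571 + 363 + 256 = 48
Dividing both sides by 48: (x - 11)²/16 + (y - 8)²/12 = 1
Ellipse, center (11, 8), major axis horizontal; a² = 16, b² = 12.
c² = a² - b² = 16 - 12 = 4, so c = 2.
Foci lie on the horizontal axis through the center: (h ± c, k).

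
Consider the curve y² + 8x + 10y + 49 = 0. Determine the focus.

(-5, -5)

Only y is squared. Complete the square in y: (y + 5)² = -8(x + 3).
Vertex (-3, -5); 4p = -8 so p = -2. Opens left.
Focus is p units from the vertex along the axis: (h + p, k).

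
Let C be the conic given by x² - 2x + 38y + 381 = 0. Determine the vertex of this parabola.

Only x is squared. Complete the square in x: (x - 1)² = -38(y + 10).
Vertex (1, -10); 4p = -38 so p = -19/2. Opens down.

(1, -10)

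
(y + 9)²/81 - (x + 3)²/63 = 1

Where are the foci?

(-3, -21) and (-3, 3)

Center (-3, -9). The positive term is the y-term, so the transverse axis is vertical; a² = 81, b² = 63.
c² = a² + b² = 81 + 63 = 144, so c = 12.
Foci lie on the vertical axis through the center: (h, k ± c).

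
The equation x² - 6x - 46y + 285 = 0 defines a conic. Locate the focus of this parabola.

Only x is squared. Complete the square in x: (x - 3)² = 46(y - 6).
Vertex (3, 6); 4p = 46 so p = 23/2. Opens up.
Focus is p units from the vertex along the axis: (h, k + p).

(3, 35/2)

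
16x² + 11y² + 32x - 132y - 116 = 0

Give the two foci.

Rearranging, 16(x² + 2x) + 11(y² - 12y) = 116.
Completing the square gives 16(x + 1)² + 11(y - 6)² = 116 + 16 + 396 = 528.
Dividing both sides by 528: (x + 1)²/33 + (y - 6)²/48 = 1
Ellipse, center (-1, 6), major axis vertical; a² = 48, b² = 33.
c² = a² - b² = 48 - 33 = 15, so c = √15.
Foci lie on the vertical axis through the center: (h, k ± c).

(-1, 6 - √15) and (-1, 6 + √15)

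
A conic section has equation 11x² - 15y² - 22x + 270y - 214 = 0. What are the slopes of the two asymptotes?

Group the x- and y-terms: 11(x² - 2x) -15(y² - 18y) = 214
Complete the square: 11(x - 1)² -15(y - 9)² = 214 + 11 - 1215 = -990
Divide through by -990 to get (y - 9)²/66 - (x - 1)²/90 = 1.
Hyperbola, center (1, 9), transverse axis vertical; a² = 66, b² = 90.
For a vertical hyperbola the asymptotes have slope ±a/b.
Here that is ±√66/3√10 = ±√165/15.

√165/15 and -√165/15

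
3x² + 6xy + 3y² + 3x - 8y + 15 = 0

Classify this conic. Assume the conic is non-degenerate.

parabola

A = 3, B = 6, C = 3.
Discriminant B² − 4AC = 6² − 4·3·3 = 0.
B² − 4AC = 0 ⇒ parabola.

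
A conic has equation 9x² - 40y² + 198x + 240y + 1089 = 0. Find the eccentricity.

e = 7/3

Group the x- and y-terms: 9(x² + 22x) -40(y² - 6y) = -1089
9(x + 11)² -40(y - 3)² = -1089 + 1089 - 360 = -360
Dividing both sides by -360: (y - 3)²/9 - (x + 11)²/40 = 1
Hyperbola, center (-11, 3), transverse axis vertical; a² = 9, b² = 40.
c² = a² + b² = 49, so c = 7.
e = c/a = 7/3.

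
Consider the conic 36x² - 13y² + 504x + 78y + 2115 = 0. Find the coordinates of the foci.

Group: 36(x² + 14x) -13(y² - 6y) = -2115
Complete the square in x and y: 36(x + 7)² -13(y - 3)² = -2115 + 1764 - 117 = -468
Divide by -468: (y - 3)²/36 - (x + 7)²/13 = 1
Hyperbola, center (-7, 3), transverse axis vertical; a² = 36, b² = 13.
c² = a² + b² = 36 + 13 = 49, so c = 7.
Foci lie on the vertical axis through the center: (h, k ± c).

(-7, -4) and (-7, 10)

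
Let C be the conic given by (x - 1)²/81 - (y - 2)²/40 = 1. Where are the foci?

Center (1, 2). The positive term is the x-term, so the transverse axis is horizontal; a² = 81, b² = 40.
c² = a² + b² = 81 + 40 = 121, so c = 11.
Foci lie on the horizontal axis through the center: (h ± c, k).

(-10, 2) and (12, 2)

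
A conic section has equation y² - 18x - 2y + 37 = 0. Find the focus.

(13/2, 1)

Only y is squared. Complete the square in y: (y - 1)² = 18(x - 2).
Vertex (2, 1); 4p = 18 so p = 9/2. Opens right.
Focus is p units from the vertex along the axis: (h + p, k).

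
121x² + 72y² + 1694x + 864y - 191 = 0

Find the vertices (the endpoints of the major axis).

(-7, -17) and (-7, 5)

Group: 121(x² + 14x) + 72(y² + 12y) = 191
Complete the square in x and y: 121(x + 7)² + 72(y + 6)² = 191 + 5929 + 2592 = 8712
Dividing both sides by 8712: (x + 7)²/72 + (y + 6)²/121 = 1
Ellipse, center (-7, -6), major axis vertical; a² = 121, b² = 72.
a = 11. Vertices at (h, k ± a).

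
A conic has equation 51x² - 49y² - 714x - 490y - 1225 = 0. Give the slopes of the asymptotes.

√51/7 and -√51/7

Collect terms: 51(x² - 14x) -49(y² + 10y) = 1225
51(x - 7)² -49(y + 5)² = 1225 + 2499 - 1225 = 2499
Divide through by 2499 to get (x - 7)²/49 - (y + 5)²/51 = 1.
Hyperbola, center (7, -5), transverse axis horizontal; a² = 49, b² = 51.
For a horizontal hyperbola the asymptotes have slope ±b/a.
Here that is ±√51/7.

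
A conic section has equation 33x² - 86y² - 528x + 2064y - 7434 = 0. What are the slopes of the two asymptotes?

Rearranging, 33(x² - 16x) -86(y² - 24y) = 7434.
33(x - 8)² -86(y - 12)² = 7434 + 2112 - 12384 = -2838
Dividing both sides by -2838: (y - 12)²/33 - (x - 8)²/86 = 1
Hyperbola, center (8, 12), transverse axis vertical; a² = 33, b² = 86.
For a vertical hyperbola the asymptotes have slope ±a/b.
Here that is ±√33/√86 = ±√2838/86.

√2838/86 and -√2838/86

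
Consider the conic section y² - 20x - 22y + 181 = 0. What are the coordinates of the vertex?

Only y is squared. Complete the square in y: (y - 11)² = 20(x - 3).
Vertex (3, 11); 4p = 20 so p = 5. Opens right.

(3, 11)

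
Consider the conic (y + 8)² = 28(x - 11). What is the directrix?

x = 4

Vertex (11, -8); 4p = 28 so p = 7. Opens right.
Directrix is the vertical line x = h − p = 11 − (7) = 4.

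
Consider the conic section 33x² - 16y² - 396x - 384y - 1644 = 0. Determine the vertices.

Group the x- and y-terms: 33(x² - 12x) -16(y² + 24y) = 1644
Completing the square gives 33(x - 6)² -16(y + 12)² = 1644 + 1188 - 2304 = 528.
Divide by 528: (x - 6)²/16 - (y + 12)²/33 = 1
Hyperbola, center (6, -12), transverse axis horizontal; a² = 16, b² = 33.
a = 4. Vertices at (h ± a, k).

(2, -12) and (10, -12)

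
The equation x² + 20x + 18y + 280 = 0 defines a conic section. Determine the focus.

Only x is squared. Complete the square in x: (x + 10)² = -18(y + 10).
Vertex (-10, -10); 4p = -18 so p = -9/2. Opens down.
Focus is p units from the vertex along the axis: (h, k + p).

(-10, -29/2)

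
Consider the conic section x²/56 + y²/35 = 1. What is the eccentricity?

Center (0, 0). The larger denominator 56 sits under the x-term, so the major axis is horizontal; a² = 56, b² = 35.
c² = a² - b² = 21, so c = √21.
e = c/a = √21/2√14 = √6/4.

e = √6/4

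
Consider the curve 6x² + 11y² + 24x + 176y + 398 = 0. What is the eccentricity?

e = √55/11

Group the x- and y-terms: 6(x² + 4x) + 11(y² + 16y) = -398
Complete the square: 6(x + 2)² + 11(y + 8)² = -398 + 24 + 704 = 330
Divide through by 330 to get (x + 2)²/55 + (y + 8)²/30 = 1.
Ellipse, center (-2, -8), major axis horizontal; a² = 55, b² = 30.
c² = a² - b² = 25, so c = 5.
e = c/a = 5/√55 = √55/11.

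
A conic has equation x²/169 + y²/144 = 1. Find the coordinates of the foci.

(-5, 0) and (5, 0)

Center (0, 0). The larger denominator 169 sits under the x-term, so the major axis is horizontal; a² = 169, b² = 144.
c² = a² - b² = 169 - 144 = 25, so c = 5.
Foci lie on the horizontal axis through the center: (h ± c, k).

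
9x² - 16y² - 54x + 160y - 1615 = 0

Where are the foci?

(-12, 5) and (18, 5)

Group: 9(x² - 6x) -16(y² - 10y) = 1615
Complete the square: 9(x - 3)² -16(y - 5)² = 1615 + 81 - 400 = 1296
Divide by 1296: (x - 3)²/144 - (y - 5)²/81 = 1
Hyperbola, center (3, 5), transverse axis horizontal; a² = 144, b² = 81.
c² = a² + b² = 144 + 81 = 225, so c = 15.
Foci lie on the horizontal axis through the center: (h ± c, k).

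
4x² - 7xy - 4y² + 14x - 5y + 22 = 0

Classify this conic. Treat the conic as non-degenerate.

A = 4, B = -7, C = -4.
Discriminant B² − 4AC = (-7)² − 4·4·(-4) = 113.
B² − 4AC > 0 ⇒ hyperbola.

hyperbola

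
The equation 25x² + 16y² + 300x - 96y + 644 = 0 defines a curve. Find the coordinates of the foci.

(-6, 0) and (-6, 6)

Collect terms: 25(x² + 12x) + 16(y² - 6y) = -644
Complete the square in x and y: 25(x + 6)² + 16(y - 3)² = -644 + 900 + 144 = 400
Dividing both sides by 400: (x + 6)²/16 + (y - 3)²/25 = 1
Ellipse, center (-6, 3), major axis vertical; a² = 25, b² = 16.
c² = a² - b² = 25 - 16 = 9, so c = 3.
Foci lie on the vertical axis through the center: (h, k ± c).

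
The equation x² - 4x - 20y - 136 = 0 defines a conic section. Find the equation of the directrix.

y = -12

Only x is squared. Complete the square in x: (x - 2)² = 20(y + 7).
Vertex (2, -7); 4p = 20 so p = 5. Opens up.
Directrix is the horizontal line y = k − p = -7 − (5) = -12.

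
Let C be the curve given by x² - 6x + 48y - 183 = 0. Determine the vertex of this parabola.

(3, 4)

Only x is squared. Complete the square in x: (x - 3)² = -48(y - 4).
Vertex (3, 4); 4p = -48 so p = -12. Opens down.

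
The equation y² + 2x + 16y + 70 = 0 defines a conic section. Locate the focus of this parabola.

(-7/2, -8)

Only y is squared. Complete the square in y: (y + 8)² = -2(x + 3).
Vertex (-3, -8); 4p = -2 so p = -1/2. Opens left.
Focus is p units from the vertex along the axis: (h + p, k).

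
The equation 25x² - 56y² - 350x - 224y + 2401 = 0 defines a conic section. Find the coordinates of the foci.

Rearranging, 25(x² - 14x) -56(y² + 4y) = -2401.
25(x - 7)² -56(y + 2)² = -2401 + 1225 - 224 = -1400
Divide by -1400: (y + 2)²/25 - (x - 7)²/56 = 1
Hyperbola, center (7, -2), transverse axis vertical; a² = 25, b² = 56.
c² = a² + b² = 25 + 56 = 81, so c = 9.
Foci lie on the vertical axis through the center: (h, k ± c).

(7, -11) and (7, 7)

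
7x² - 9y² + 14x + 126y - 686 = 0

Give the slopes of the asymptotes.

√7/3 and -√7/3

Collect terms: 7(x² + 2x) -9(y² - 14y) = 686
7(x + 1)² -9(y - 7)² = 686 + 7 - 441 = 252
Dividing both sides by 252: (x + 1)²/36 - (y - 7)²/28 = 1
Hyperbola, center (-1, 7), transverse axis horizontal; a² = 36, b² = 28.
For a horizontal hyperbola the asymptotes have slope ±b/a.
Here that is ±2√7/6 = ±√7/3.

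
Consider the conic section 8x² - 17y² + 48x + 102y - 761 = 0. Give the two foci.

Rearranging, 8(x² + 6x) -17(y² - 6y) = 761.
Completing the square gives 8(x + 3)² -17(y - 3)² = 761 + 72 - 153 = 680.
Divide through by 680 to get (x + 3)²/85 - (y - 3)²/40 = 1.
Hyperbola, center (-3, 3), transverse axis horizontal; a² = 85, b² = 40.
c² = a² + b² = 85 + 40 = 125, so c = 5√5.
Foci lie on the horizontal axis through the center: (h ± c, k).

(-3 - 5√5, 3) and (-3 + 5√5, 3)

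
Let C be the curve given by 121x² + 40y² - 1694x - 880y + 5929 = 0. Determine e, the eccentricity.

121(x² - 14x) + 40(y² - 22y) = -5929
Complete the square in x and y: 121(x - 7)² + 40(y - 11)² = -5929 + 5929 + 4840 = 4840
Divide through by 4840 to get (x - 7)²/40 + (y - 11)²/121 = 1.
Ellipse, center (7, 11), major axis vertical; a² = 121, b² = 40.
c² = a² - b² = 81, so c = 9.
e = c/a = 9/11.

e = 9/11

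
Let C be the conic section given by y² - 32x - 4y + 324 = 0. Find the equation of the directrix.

x = 2

Only y is squared. Complete the square in y: (y - 2)² = 32(x - 10).
Vertex (10, 2); 4p = 32 so p = 8. Opens right.
Directrix is the vertical line x = h − p = 10 − (8) = 2.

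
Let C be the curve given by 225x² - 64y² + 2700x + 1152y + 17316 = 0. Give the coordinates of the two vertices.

(-6, -6) and (-6, 24)

Collect terms: 225(x² + 12x) -64(y² - 18y) = -17316
225(x + 6)² -64(y - 9)² = -17316 + 8100 - 5184 = -14400
Divide through by -14400 to get (y - 9)²/225 - (x + 6)²/64 = 1.
Hyperbola, center (-6, 9), transverse axis vertical; a² = 225, b² = 64.
a = 15. Vertices at (h, k ± a).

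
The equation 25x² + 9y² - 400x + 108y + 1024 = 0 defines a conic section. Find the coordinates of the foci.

Collect terms: 25(x² - 16x) + 9(y² + 12y) = -1024
Complete the square: 25(x - 8)² + 9(y + 6)² = -1024 + 1600 + 324 = 900
Divide through by 900 to get (x - 8)²/36 + (y + 6)²/100 = 1.
Ellipse, center (8, -6), major axis vertical; a² = 100, b² = 36.
c² = a² - b² = 100 - 36 = 64, so c = 8.
Foci lie on the vertical axis through the center: (h, k ± c).

(8, -14) and (8, 2)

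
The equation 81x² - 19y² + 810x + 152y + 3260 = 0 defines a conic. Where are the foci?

(-5, -6) and (-5, 14)

Rearranging, 81(x² + 10x) -19(y² - 8y) = -3260.
Complete the square: 81(x + 5)² -19(y - 4)² = -3260 + 2025 - 304 = -1539
Divide by -1539: (y - 4)²/81 - (x + 5)²/19 = 1
Hyperbola, center (-5, 4), transverse axis vertical; a² = 81, b² = 19.
c² = a² + b² = 81 + 19 = 100, so c = 10.
Foci lie on the vertical axis through the center: (h, k ± c).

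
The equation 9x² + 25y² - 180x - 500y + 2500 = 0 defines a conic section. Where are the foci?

(2, 10) and (18, 10)

Group: 9(x² - 20x) + 25(y² - 20y) = -2500
Complete the square: 9(x - 10)² + 25(y - 10)² = -2500 + 900 + 2500 = 900
Divide by 900: (x - 10)²/100 + (y - 10)²/36 = 1
Ellipse, center (10, 10), major axis horizontal; a² = 100, b² = 36.
c² = a² - b² = 100 - 36 = 64, so c = 8.
Foci lie on the horizontal axis through the center: (h ± c, k).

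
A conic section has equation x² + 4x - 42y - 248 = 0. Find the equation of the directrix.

y = -33/2

Only x is squared. Complete the square in x: (x + 2)² = 42(y + 6).
Vertex (-2, -6); 4p = 42 so p = 21/2. Opens up.
Directrix is the horizontal line y = k − p = -6 − (21/2) = -33/2.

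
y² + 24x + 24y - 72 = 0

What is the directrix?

Only y is squared. Complete the square in y: (y + 12)² = -24(x - 9).
Vertex (9, -12); 4p = -24 so p = -6. Opens left.
Directrix is the vertical line x = h − p = 9 − (-6) = 15.

x = 15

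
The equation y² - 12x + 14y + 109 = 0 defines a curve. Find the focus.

Only y is squared. Complete the square in y: (y + 7)² = 12(x - 5).
Vertex (5, -7); 4p = 12 so p = 3. Opens right.
Focus is p units from the vertex along the axis: (h + p, k).

(8, -7)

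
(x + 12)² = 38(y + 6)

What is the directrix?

y = -31/2

Vertex (-12, -6); 4p = 38 so p = 19/2. Opens up.
Directrix is the horizontal line y = k − p = -6 − (19/2) = -31/2.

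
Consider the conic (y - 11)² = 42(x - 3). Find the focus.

(27/2, 11)

Vertex (3, 11); 4p = 42 so p = 21/2. Opens right.
Focus is p units from the vertex along the axis: (h + p, k).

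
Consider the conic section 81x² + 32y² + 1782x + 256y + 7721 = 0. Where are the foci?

(-11, -11) and (-11, 3)

Group the x- and y-terms: 81(x² + 22x) + 32(y² + 8y) = -7721
Complete the square: 81(x + 11)² + 32(y + 4)² = -7721 + 9801 + 512 = 2592
Divide by 2592: (x + 11)²/32 + (y + 4)²/81 = 1
Ellipse, center (-11, -4), major axis vertical; a² = 81, b² = 32.
c² = a² - b² = 81 - 32 = 49, so c = 7.
Foci lie on the vertical axis through the center: (h, k ± c).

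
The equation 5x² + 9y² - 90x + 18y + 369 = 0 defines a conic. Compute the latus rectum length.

Group the x- and y-terms: 5(x² - 18x) + 9(y² + 2y) = -369
5(x - 9)² + 9(y + 1)² = -369 + 405 + 9 = 45
Dividing both sides by 45: (x - 9)²/9 + (y + 1)²/5 = 1
Ellipse, center (9, -1), major axis horizontal; a² = 9, b² = 5.
Latus rectum length = 2b²/a = 2·5/3 = 10/3.

10/3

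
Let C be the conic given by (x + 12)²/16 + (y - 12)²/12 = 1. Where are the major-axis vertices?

Center (-12, 12). The larger denominator 16 sits under the x-term, so the major axis is horizontal; a² = 16, b² = 12.
a = 4. Vertices at (h ± a, k).

(-16, 12) and (-8, 12)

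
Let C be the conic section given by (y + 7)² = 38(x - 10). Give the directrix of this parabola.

x = 1/2

Vertex (10, -7); 4p = 38 so p = 19/2. Opens right.
Directrix is the vertical line x = h − p = 10 − (19/2) = 1/2.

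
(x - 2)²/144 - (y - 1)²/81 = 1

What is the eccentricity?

e = 5/4

Center (2, 1). The positive term is the x-term, so the transverse axis is horizontal; a² = 144, b² = 81.
c² = a² + b² = 225, so c = 15.
e = c/a = 15/12 = 5/4.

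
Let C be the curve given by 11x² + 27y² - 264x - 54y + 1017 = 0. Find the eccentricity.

Collect terms: 11(x² - 24x) + 27(y² - 2y) = -1017
Complete the square in x and y: 11(x - 12)² + 27(y - 1)² = -1017 + 1584 + 27 = 594
Divide by 594: (x - 12)²/54 + (y - 1)²/22 = 1
Ellipse, center (12, 1), major axis horizontal; a² = 54, b² = 22.
c² = a² - b² = 32, so c = 4√2.
e = c/a = 4√2/3√6 = 4√3/9.

e = 4√3/9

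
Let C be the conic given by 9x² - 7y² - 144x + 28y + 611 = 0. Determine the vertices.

Group: 9(x² - 16x) -7(y² - 4y) = -611
Complete the square in x and y: 9(x - 8)² -7(y - 2)² = -611 + 576 - 28 = -63
Dividing both sides by -63: (y - 2)²/9 - (x - 8)²/7 = 1
Hyperbola, center (8, 2), transverse axis vertical; a² = 9, b² = 7.
a = 3. Vertices at (h, k ± a).

(8, -1) and (8, 5)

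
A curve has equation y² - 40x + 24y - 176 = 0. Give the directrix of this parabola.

x = -18

Only y is squared. Complete the square in y: (y + 12)² = 40(x + 8).
Vertex (-8, -12); 4p = 40 so p = 10. Opens right.
Directrix is the vertical line x = h − p = -8 − (10) = -18.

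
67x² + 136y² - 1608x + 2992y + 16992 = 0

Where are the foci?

Rearranging, 67(x² - 24x) + 136(y² + 22y) = -16992.
Complete the square in x and y: 67(x - 12)² + 136(y + 11)² = -16992 + 9648 + 16456 = 9112
Divide by 9112: (x - 12)²/136 + (y + 11)²/67 = 1
Ellipse, center (12, -11), major axis horizontal; a² = 136, b² = 67.
c² = a² - b² = 136 - 67 = 69, so c = √69.
Foci lie on the horizontal axis through the center: (h ± c, k).

(12 - √69, -11) and (12 + √69, -11)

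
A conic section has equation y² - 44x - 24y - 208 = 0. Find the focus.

(3, 12)

Only y is squared. Complete the square in y: (y - 12)² = 44(x + 8).
Vertex (-8, 12); 4p = 44 so p = 11. Opens right.
Focus is p units from the vertex along the axis: (h + p, k).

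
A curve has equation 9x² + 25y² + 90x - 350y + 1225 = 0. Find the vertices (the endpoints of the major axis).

(-10, 7) and (0, 7)

Group the x- and y-terms: 9(x² + 10x) + 25(y² - 14y) = -1225
Complete the square in x and y: 9(x + 5)² + 25(y - 7)² = -1225 + 225 + 1225 = 225
Dividing both sides by 225: (x + 5)²/25 + (y - 7)²/9 = 1
Ellipse, center (-5, 7), major axis horizontal; a² = 25, b² = 9.
a = 5. Vertices at (h ± a, k).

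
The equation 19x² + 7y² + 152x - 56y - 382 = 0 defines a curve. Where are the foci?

(-4, 4 - 6√2) and (-4, 4 + 6√2)

Group: 19(x² + 8x) + 7(y² - 8y) = 382
Complete the square in x and y: 19(x + 4)² + 7(y - 4)² = 382 + 304 + 112 = 798
Dividing both sides by 798: (x + 4)²/42 + (y - 4)²/114 = 1
Ellipse, center (-4, 4), major axis vertical; a² = 114, b² = 42.
c² = a² - b² = 114 - 42 = 72, so c = 6√2.
Foci lie on the vertical axis through the center: (h, k ± c).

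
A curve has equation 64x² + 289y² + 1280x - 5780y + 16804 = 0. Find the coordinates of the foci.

(-25, 10) and (5, 10)

64(x² + 20x) + 289(y² - 20y) = -16804
Completing the square gives 64(x + 10)² + 289(y - 10)² = -16804 + 6400 + 28900 = 18496.
Divide by 18496: (x + 10)²/289 + (y - 10)²/64 = 1
Ellipse, center (-10, 10), major axis horizontal; a² = 289, b² = 64.
c² = a² - b² = 289 - 64 = 225, so c = 15.
Foci lie on the horizontal axis through the center: (h ± c, k).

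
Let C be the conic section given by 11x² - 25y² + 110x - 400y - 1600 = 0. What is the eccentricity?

e = 6/5

Group the x- and y-terms: 11(x² + 10x) -25(y² + 16y) = 1600
11(x + 5)² -25(y + 8)² = 1600 + 275 - 1600 = 275
Dividing both sides by 275: (x + 5)²/25 - (y + 8)²/11 = 1
Hyperbola, center (-5, -8), transverse axis horizontal; a² = 25, b² = 11.
c² = a² + b² = 36, so c = 6.
e = c/a = 6/5.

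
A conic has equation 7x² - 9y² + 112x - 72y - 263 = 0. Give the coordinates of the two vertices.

(-17, -4) and (1, -4)

Group the x- and y-terms: 7(x² + 16x) -9(y² + 8y) = 263
Complete the square: 7(x + 8)² -9(y + 4)² = 263 + 448 - 144 = 567
Divide through by 567 to get (x + 8)²/81 - (y + 4)²/63 = 1.
Hyperbola, center (-8, -4), transverse axis horizontal; a² = 81, b² = 63.
a = 9. Vertices at (h ± a, k).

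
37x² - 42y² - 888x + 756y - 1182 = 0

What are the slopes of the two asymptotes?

√1554/42 and -√1554/42

Group: 37(x² - 24x) -42(y² - 18y) = 1182
Complete the square: 37(x - 12)² -42(y - 9)² = 1182 + 5328 - 3402 = 3108
Divide through by 3108 to get (x - 12)²/84 - (y - 9)²/74 = 1.
Hyperbola, center (12, 9), transverse axis horizontal; a² = 84, b² = 74.
For a horizontal hyperbola the asymptotes have slope ±b/a.
Here that is ±√74/2√21 = ±√1554/42.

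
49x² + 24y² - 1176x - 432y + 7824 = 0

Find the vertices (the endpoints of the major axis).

Rearranging, 49(x² - 24x) + 24(y² - 18y) = -7824.
Complete the square: 49(x - 12)² + 24(y - 9)² = -7824 + 7056 + 1944 = 1176
Dividing both sides by 1176: (x - 12)²/24 + (y - 9)²/49 = 1
Ellipse, center (12, 9), major axis vertical; a² = 49, b² = 24.
a = 7. Vertices at (h, k ± a).

(12, 2) and (12, 16)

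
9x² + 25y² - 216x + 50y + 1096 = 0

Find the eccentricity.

Rearranging, 9(x² - 24x) + 25(y² + 2y) = -1096.
Complete the square in x and y: 9(x - 12)² + 25(y + 1)² = -1096 + 1296 + 25 = 225
Divide by 225: (x - 12)²/25 + (y + 1)²/9 = 1
Ellipse, center (12, -1), major axis horizontal; a² = 25, b² = 9.
c² = a² - b² = 16, so c = 4.
e = c/a = 4/5.

e = 4/5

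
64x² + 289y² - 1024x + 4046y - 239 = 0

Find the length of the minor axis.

Group: 64(x² - 16x) + 289(y² + 14y) = 239
Completing the square gives 64(x - 8)² + 289(y + 7)² = 239 + 4096 + 14161 = 18496.
Dividing both sides by 18496: (x - 8)²/289 + (y + 7)²/64 = 1
Ellipse, center (8, -7), major axis horizontal; a² = 289, b² = 64.
b² = 64 so b = 8; the minor axis has length 2b = 16.

16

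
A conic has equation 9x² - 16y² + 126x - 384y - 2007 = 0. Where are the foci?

Collect terms: 9(x² + 14x) -16(y² + 24y) = 2007
Completing the square gives 9(x + 7)² -16(y + 12)² = 2007 + 441 - 2304 = 144.
Divide through by 144 to get (x + 7)²/16 - (y + 12)²/9 = 1.
Hyperbola, center (-7, -12), transverse axis horizontal; a² = 16, b² = 9.
c² = a² + b² = 16 + 9 = 25, so c = 5.
Foci lie on the horizontal axis through the center: (h ± c, k).

(-12, -12) and (-2, -12)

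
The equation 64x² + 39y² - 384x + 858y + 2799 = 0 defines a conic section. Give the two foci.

Collect terms: 64(x² - 6x) + 39(y² + 22y) = -2799
Complete the square: 64(x - 3)² + 39(y + 11)² = -2799 + 576 + 4719 = 2496
Divide by 2496: (x - 3)²/39 + (y + 11)²/64 = 1
Ellipse, center (3, -11), major axis vertical; a² = 64, b² = 39.
c² = a² - b² = 64 - 39 = 25, so c = 5.
Foci lie on the vertical axis through the center: (h, k ± c).

(3, -16) and (3, -6)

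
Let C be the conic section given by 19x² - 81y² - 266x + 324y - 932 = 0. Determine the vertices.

(-2, 2) and (16, 2)

Rearranging, 19(x² - 14x) -81(y² - 4y) = 932.
Complete the square: 19(x - 7)² -81(y - 2)² = 932 + 931 - 324 = 1539
Dividing both sides by 1539: (x - 7)²/81 - (y - 2)²/19 = 1
Hyperbola, center (7, 2), transverse axis horizontal; a² = 81, b² = 19.
a = 9. Vertices at (h ± a, k).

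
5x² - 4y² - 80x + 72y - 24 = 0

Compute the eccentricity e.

e = 3/2

Collect terms: 5(x² - 16x) -4(y² - 18y) = 24
Complete the square: 5(x - 8)² -4(y - 9)² = 24 + 320 - 324 = 20
Divide by 20: (x - 8)²/4 - (y - 9)²/5 = 1
Hyperbola, center (8, 9), transverse axis horizontal; a² = 4, b² = 5.
c² = a² + b² = 9, so c = 3.
e = c/a = 3/2.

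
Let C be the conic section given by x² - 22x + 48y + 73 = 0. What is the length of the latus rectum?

Only x is squared. Complete the square in x: (x - 11)² = -48(y - 1).
Vertex (11, 1); 4p = -48 so p = -12. Opens down.
Latus rectum length = |4p| = 48.

48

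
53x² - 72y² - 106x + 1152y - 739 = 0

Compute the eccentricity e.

e = 5√265/53

Group the x- and y-terms: 53(x² - 2x) -72(y² - 16y) = 739
Complete the square: 53(x - 1)² -72(y - 8)² = 739 + 53 - 4608 = -3816
Divide through by -3816 to get (y - 8)²/53 - (x - 1)²/72 = 1.
Hyperbola, center (1, 8), transverse axis vertical; a² = 53, b² = 72.
c² = a² + b² = 125, so c = 5√5.
e = c/a = 5√5/√53 = 5√265/53.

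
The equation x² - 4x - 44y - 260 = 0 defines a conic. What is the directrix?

Only x is squared. Complete the square in x: (x - 2)² = 44(y + 6).
Vertex (2, -6); 4p = 44 so p = 11. Opens up.
Directrix is the horizontal line y = k − p = -6 − (11) = -17.

y = -17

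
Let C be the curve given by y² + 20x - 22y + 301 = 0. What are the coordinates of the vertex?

(-9, 11)

Only y is squared. Complete the square in y: (y - 11)² = -20(x + 9).
Vertex (-9, 11); 4p = -20 so p = -5. Opens left.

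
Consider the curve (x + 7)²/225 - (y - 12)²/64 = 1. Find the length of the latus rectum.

Center (-7, 12). The positive term is the x-term, so the transverse axis is horizontal; a² = 225, b² = 64.
Latus rectum length = 2b²/a = 2·64/15 = 128/15.

128/15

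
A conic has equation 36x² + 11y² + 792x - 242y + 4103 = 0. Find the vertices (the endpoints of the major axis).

(-11, -1) and (-11, 23)

Group the x- and y-terms: 36(x² + 22x) + 11(y² - 22y) = -4103
Complete the square: 36(x + 11)² + 11(y - 11)² = -4103 + 4356 + 1331 = 1584
Divide through by 1584 to get (x + 11)²/44 + (y - 11)²/144 = 1.
Ellipse, center (-11, 11), major axis vertical; a² = 144, b² = 44.
a = 12. Vertices at (h, k ± a).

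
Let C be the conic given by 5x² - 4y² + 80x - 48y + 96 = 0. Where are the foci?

(-14, -6) and (-2, -6)

Group: 5(x² + 16x) -4(y² + 12y) = -96
Complete the square in x and y: 5(x + 8)² -4(y + 6)² = -96 + 320 - 144 = 80
Dividing both sides by 80: (x + 8)²/16 - (y + 6)²/20 = 1
Hyperbola, center (-8, -6), transverse axis horizontal; a² = 16, b² = 20.
c² = a² + b² = 16 + 20 = 36, so c = 6.
Foci lie on the horizontal axis through the center: (h ± c, k).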